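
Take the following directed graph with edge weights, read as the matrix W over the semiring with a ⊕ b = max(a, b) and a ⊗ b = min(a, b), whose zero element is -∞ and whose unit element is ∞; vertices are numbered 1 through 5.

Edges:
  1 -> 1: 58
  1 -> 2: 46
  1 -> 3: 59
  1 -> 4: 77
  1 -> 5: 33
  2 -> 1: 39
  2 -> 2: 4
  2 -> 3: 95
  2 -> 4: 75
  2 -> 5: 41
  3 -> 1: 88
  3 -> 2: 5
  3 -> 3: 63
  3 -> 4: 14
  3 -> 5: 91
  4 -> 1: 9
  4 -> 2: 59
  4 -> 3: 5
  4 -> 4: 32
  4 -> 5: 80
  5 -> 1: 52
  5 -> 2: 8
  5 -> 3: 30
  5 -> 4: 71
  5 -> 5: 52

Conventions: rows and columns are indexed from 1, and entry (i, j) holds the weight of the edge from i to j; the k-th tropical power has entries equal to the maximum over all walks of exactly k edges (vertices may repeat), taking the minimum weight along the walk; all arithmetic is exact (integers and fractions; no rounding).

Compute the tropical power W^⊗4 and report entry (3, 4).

W^⊗2:
  [59, 59, 59, 58, 77]
  [88, 59, 63, 41, 91]
  [63, 46, 63, 77, 63]
  [52, 32, 59, 71, 52]
  [52, 59, 52, 52, 71]
W^⊗3:
  [59, 58, 59, 71, 59]
  [63, 46, 63, 77, 63]
  [63, 59, 63, 63, 77]
  [59, 59, 59, 52, 71]
  [52, 52, 59, 71, 52]
W^⊗4:
  [59, 59, 59, 59, 71]
  [63, 59, 63, 63, 77]
  [63, 59, 63, 71, 63]
  [59, 52, 59, 71, 59]
  [59, 59, 59, 52, 71]
Key observation: the optimum is the walk 3->1->4->5->4, with weight 88 min 77 min 80 min 71 = 71.
Optimal value attained by: walk 3->1->4->5->4.
Answer: (W^⊗4)[3][4] = 71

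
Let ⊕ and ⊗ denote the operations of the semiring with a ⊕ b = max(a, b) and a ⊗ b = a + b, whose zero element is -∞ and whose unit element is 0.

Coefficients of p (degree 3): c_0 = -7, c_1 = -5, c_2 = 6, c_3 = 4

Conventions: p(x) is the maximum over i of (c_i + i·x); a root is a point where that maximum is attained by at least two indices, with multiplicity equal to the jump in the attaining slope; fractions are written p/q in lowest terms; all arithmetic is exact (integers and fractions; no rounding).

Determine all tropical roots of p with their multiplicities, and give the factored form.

hull edge (i=0, c=-7) to (i=2, c=6): slope 13/2, span 2
hull edge (i=2, c=6) to (i=3, c=4): slope -2, span 1
Factored form: p(x) = 4 ⊗ (x ⊕ (-13/2)) ⊗ (x ⊕ (-13/2)) ⊗ (x ⊕ 2)
Answer: roots = -13/2 (mult 2), 2 (mult 1)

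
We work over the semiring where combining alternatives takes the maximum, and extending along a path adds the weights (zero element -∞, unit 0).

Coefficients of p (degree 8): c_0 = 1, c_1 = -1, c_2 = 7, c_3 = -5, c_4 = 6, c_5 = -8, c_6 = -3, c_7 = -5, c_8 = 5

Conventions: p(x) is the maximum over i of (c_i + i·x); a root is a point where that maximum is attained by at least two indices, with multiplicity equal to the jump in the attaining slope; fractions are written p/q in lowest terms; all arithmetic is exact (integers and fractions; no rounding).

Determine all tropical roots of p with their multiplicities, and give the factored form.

hull edge (i=0, c=1) to (i=2, c=7): slope 3, span 2
hull edge (i=2, c=7) to (i=8, c=5): slope -1/3, span 6
Factored form: p(x) = 5 ⊗ (x ⊕ (-3)) ⊗ (x ⊕ (-3)) ⊗ (x ⊕ 1/3) ⊗ (x ⊕ 1/3) ⊗ (x ⊕ 1/3) ⊗ (x ⊕ 1/3) ⊗ (x ⊕ 1/3) ⊗ (x ⊕ 1/3)
Answer: roots = -3 (mult 2), 1/3 (mult 6)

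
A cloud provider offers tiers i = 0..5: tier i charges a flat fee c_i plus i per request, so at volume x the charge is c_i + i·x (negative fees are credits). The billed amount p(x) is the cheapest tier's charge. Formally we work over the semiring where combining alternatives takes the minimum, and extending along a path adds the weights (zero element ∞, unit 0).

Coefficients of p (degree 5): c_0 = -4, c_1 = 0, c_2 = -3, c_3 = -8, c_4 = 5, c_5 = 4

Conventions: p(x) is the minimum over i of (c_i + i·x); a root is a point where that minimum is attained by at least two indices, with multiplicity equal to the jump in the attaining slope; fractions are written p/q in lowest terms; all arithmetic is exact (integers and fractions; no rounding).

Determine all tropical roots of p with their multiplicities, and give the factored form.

hull edge (i=0, c=-4) to (i=3, c=-8): slope -4/3, span 3
hull edge (i=3, c=-8) to (i=5, c=4): slope 6, span 2
Factored form: p(x) = 4 ⊗ (x ⊕ (-6)) ⊗ (x ⊕ (-6)) ⊗ (x ⊕ 4/3) ⊗ (x ⊕ 4/3) ⊗ (x ⊕ 4/3)
Answer: roots = -6 (mult 2), 4/3 (mult 3)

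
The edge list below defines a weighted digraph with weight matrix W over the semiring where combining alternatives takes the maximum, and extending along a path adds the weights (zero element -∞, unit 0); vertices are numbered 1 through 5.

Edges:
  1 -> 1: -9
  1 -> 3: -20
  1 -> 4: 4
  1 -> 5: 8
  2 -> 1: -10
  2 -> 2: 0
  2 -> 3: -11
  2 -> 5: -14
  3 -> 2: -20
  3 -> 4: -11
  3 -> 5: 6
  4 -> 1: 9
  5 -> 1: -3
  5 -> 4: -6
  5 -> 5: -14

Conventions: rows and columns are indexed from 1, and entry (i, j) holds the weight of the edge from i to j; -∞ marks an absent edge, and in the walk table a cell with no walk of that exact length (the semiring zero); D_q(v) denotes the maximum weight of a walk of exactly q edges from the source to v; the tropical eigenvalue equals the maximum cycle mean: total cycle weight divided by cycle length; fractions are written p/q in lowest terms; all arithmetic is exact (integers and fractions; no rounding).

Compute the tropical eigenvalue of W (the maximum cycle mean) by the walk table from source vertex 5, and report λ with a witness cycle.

q=0: [-∞, -∞, -∞, -∞, 0]
q=1: [-3, -∞, -∞, -6, -14]
q=2: [3, -∞, -23, 1, 5]
q=3: [10, -43, -17, 7, 11]
q=4: [16, -37, -10, 14, 18]
q=5: [23, -30, -4, 20, 24]
Optimal cycle mean attained by: cycle 1->4->1, total 4 + 9, length 2.
Answer: λ = 13/2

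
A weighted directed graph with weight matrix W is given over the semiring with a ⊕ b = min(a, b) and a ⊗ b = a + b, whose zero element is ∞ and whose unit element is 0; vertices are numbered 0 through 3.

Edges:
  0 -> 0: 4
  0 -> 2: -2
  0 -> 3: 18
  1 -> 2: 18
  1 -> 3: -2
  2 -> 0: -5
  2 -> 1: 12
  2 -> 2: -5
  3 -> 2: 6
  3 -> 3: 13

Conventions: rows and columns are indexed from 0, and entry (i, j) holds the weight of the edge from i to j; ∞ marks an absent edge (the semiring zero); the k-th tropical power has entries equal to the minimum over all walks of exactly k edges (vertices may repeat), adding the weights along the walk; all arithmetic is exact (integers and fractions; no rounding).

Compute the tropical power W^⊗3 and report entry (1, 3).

W^⊗2:
  [-7, 10, -7, 22]
  [13, 30, 4, 11]
  [-10, 7, -10, 10]
  [1, 18, 1, 26]
W^⊗3:
  [-12, 5, -12, 8]
  [-1, 16, -1, 24]
  [-15, 2, -15, 5]
  [-4, 13, -4, 16]
Key observation: the optimum is the walk 1->3->3->3, with weight (-2) + 13 + 13 = 24.
Optimal value attained by: walk 1->3->3->3.
Answer: (W^⊗3)[1][3] = 24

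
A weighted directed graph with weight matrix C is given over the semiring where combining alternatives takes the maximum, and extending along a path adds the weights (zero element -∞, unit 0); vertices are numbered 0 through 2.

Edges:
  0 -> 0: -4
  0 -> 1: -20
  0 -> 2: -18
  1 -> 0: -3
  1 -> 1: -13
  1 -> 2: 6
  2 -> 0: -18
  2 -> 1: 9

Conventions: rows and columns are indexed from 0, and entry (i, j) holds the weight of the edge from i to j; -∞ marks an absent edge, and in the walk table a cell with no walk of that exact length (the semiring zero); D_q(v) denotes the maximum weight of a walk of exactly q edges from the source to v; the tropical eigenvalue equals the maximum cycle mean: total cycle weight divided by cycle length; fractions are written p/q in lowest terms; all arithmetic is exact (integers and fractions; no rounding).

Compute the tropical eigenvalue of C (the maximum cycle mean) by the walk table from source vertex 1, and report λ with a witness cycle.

q=0: [-∞, 0, -∞]
q=1: [-3, -13, 6]
q=2: [-7, 15, -7]
q=3: [12, 2, 21]
Optimal cycle mean attained by: cycle 1->2->1, total 6 + 9, length 2.
Answer: λ = 15/2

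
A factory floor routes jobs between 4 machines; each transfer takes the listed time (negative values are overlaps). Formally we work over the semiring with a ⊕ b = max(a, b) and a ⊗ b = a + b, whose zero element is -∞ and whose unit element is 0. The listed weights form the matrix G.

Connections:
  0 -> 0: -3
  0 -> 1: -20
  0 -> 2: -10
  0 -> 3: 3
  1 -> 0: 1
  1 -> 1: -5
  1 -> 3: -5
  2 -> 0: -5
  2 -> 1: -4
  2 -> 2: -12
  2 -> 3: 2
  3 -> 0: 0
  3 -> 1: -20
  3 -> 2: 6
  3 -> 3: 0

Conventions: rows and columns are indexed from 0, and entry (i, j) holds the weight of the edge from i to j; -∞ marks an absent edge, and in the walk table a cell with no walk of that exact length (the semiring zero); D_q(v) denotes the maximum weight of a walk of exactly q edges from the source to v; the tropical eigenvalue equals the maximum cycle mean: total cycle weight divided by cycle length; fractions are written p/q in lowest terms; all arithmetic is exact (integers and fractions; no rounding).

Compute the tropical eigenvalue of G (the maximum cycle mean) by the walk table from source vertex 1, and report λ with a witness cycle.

q=0: [-∞, 0, -∞, -∞]
q=1: [1, -5, -∞, -5]
q=2: [-2, -10, 1, 4]
q=3: [4, -3, 10, 4]
q=4: [5, 6, 10, 12]
Optimal cycle mean attained by: cycle 2->3->2, total 2 + 6, length 2.
Answer: λ = 4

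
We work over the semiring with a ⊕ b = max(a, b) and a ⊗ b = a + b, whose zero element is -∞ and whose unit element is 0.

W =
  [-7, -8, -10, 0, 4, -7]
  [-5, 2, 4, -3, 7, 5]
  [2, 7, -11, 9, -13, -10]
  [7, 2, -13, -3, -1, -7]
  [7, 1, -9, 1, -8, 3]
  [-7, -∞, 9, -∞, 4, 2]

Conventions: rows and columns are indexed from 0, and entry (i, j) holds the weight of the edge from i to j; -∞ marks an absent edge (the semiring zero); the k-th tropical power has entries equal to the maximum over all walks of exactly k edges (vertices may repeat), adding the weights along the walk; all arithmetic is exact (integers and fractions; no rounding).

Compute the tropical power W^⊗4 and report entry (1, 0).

W^⊗2:
  [11, 5, 2, 5, -1, 7]
  [14, 11, 14, 13, 9, 10]
  [16, 11, 11, 6, 14, 12]
  [6, 4, 6, 7, 11, 7]
  [8, 3, 12, 7, 11, 6]
  [11, 16, 11, 18, 6, 7]
W^⊗3:
  [12, 9, 16, 11, 15, 10]
  [20, 21, 19, 23, 18, 16]
  [21, 18, 21, 20, 20, 17]
  [18, 13, 16, 15, 11, 14]
  [18, 19, 15, 21, 12, 14]
  [25, 20, 20, 20, 23, 21]
W^⊗4:
  [22, 23, 19, 25, 16, 18]
  [30, 26, 25, 28, 28, 26]
  [27, 28, 26, 30, 25, 23]
  [22, 23, 23, 25, 22, 18]
  [28, 23, 23, 24, 26, 24]
  [30, 27, 30, 29, 29, 26]
Key observation: the optimum is the walk 1->5->2->3->0, with weight 5 + 9 + 9 + 7 = 30.
Optimal value attained by: walk 1->5->2->3->0.
Answer: (W^⊗4)[1][0] = 30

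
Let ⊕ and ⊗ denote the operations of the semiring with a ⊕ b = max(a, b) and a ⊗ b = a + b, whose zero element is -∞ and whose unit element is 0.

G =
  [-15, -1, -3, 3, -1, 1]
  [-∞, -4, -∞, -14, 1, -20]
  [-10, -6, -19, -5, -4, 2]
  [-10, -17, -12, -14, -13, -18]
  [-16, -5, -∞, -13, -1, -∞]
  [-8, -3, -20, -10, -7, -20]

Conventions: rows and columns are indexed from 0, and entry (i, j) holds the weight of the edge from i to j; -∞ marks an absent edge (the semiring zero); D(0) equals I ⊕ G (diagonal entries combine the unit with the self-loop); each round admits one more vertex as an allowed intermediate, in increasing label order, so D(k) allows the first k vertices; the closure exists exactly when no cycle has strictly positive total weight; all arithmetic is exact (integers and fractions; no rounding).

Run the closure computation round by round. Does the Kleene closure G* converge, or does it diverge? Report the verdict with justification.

D(0):
  [0, -1, -3, 3, -1, 1]
  [-∞, 0, -∞, -14, 1, -20]
  [-10, -6, 0, -5, -4, 2]
  [-10, -17, -12, 0, -13, -18]
  [-16, -5, -∞, -13, 0, -∞]
  [-8, -3, -20, -10, -7, 0]
D(1):
  [0, -1, -3, 3, -1, 1]
  [-∞, 0, -∞, -14, 1, -20]
  [-10, -6, 0, -5, -4, 2]
  [-10, -11, -12, 0, -11, -9]
  [-16, -5, -19, -13, 0, -15]
  [-8, -3, -11, -5, -7, 0]
D(2):
  [0, -1, -3, 3, 0, 1]
  [-∞, 0, -∞, -14, 1, -20]
  [-10, -6, 0, -5, -4, 2]
  [-10, -11, -12, 0, -10, -9]
  [-16, -5, -19, -13, 0, -15]
  [-8, -3, -11, -5, -2, 0]
D(3):
  [0, -1, -3, 3, 0, 1]
  [-∞, 0, -∞, -14, 1, -20]
  [-10, -6, 0, -5, -4, 2]
  [-10, -11, -12, 0, -10, -9]
  [-16, -5, -19, -13, 0, -15]
  [-8, -3, -11, -5, -2, 0]
D(4):
  [0, -1, -3, 3, 0, 1]
  [-24, 0, -26, -14, 1, -20]
  [-10, -6, 0, -5, -4, 2]
  [-10, -11, -12, 0, -10, -9]
  [-16, -5, -19, -13, 0, -15]
  [-8, -3, -11, -5, -2, 0]
D(5):
  [0, -1, -3, 3, 0, 1]
  [-15, 0, -18, -12, 1, -14]
  [-10, -6, 0, -5, -4, 2]
  [-10, -11, -12, 0, -10, -9]
  [-16, -5, -19, -13, 0, -15]
  [-8, -3, -11, -5, -2, 0]
D(6):
  [0, -1, -3, 3, 0, 1]
  [-15, 0, -18, -12, 1, -14]
  [-6, -1, 0, -3, 0, 2]
  [-10, -11, -12, 0, -10, -9]
  [-16, -5, -19, -13, 0, -15]
  [-8, -3, -11, -5, -2, 0]
Key observation: every diagonal entry stays at the unit through all rounds, so no improving cycle exists.
Answer: CONVERGES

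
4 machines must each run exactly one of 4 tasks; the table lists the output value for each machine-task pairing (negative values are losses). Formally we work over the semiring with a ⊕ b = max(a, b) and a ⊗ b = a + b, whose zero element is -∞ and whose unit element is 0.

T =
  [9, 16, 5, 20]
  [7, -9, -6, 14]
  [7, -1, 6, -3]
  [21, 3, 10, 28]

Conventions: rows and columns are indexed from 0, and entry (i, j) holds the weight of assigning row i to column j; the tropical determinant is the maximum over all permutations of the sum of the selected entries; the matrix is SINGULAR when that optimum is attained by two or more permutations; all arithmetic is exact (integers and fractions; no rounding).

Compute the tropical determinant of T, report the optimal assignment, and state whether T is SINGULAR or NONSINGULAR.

σ = (0, 1, 2, 3): 9 + (-9) + 6 + 28 = 34
σ = (0, 1, 3, 2): 9 + (-9) + (-3) + 10 = 7
σ = (0, 2, 1, 3): 9 + (-6) + (-1) + 28 = 30
σ = (0, 2, 3, 1): 9 + (-6) + (-3) + 3 = 3
σ = (0, 3, 1, 2): 9 + 14 + (-1) + 10 = 32
σ = (0, 3, 2, 1): 9 + 14 + 6 + 3 = 32
σ = (1, 0, 2, 3): 16 + 7 + 6 + 28 = 57
σ = (1, 0, 3, 2): 16 + 7 + (-3) + 10 = 30
σ = (1, 2, 0, 3): 16 + (-6) + 7 + 28 = 45
σ = (1, 2, 3, 0): 16 + (-6) + (-3) + 21 = 28
σ = (1, 3, 0, 2): 16 + 14 + 7 + 10 = 47
σ = (1, 3, 2, 0): 16 + 14 + 6 + 21 = 57
σ = (2, 0, 1, 3): 5 + 7 + (-1) + 28 = 39
σ = (2, 0, 3, 1): 5 + 7 + (-3) + 3 = 12
σ = (2, 1, 0, 3): 5 + (-9) + 7 + 28 = 31
σ = (2, 1, 3, 0): 5 + (-9) + (-3) + 21 = 14
σ = (2, 3, 0, 1): 5 + 14 + 7 + 3 = 29
σ = (2, 3, 1, 0): 5 + 14 + (-1) + 21 = 39
σ = (3, 0, 1, 2): 20 + 7 + (-1) + 10 = 36
σ = (3, 0, 2, 1): 20 + 7 + 6 + 3 = 36
σ = (3, 1, 0, 2): 20 + (-9) + 7 + 10 = 28
σ = (3, 1, 2, 0): 20 + (-9) + 6 + 21 = 38
σ = (3, 2, 0, 1): 20 + (-6) + 7 + 3 = 24
σ = (3, 2, 1, 0): 20 + (-6) + (-1) + 21 = 34
Optimal value attained by: σ = (1, 0, 2, 3).
Answer: det⊕(T) = 57; verdict: SINGULAR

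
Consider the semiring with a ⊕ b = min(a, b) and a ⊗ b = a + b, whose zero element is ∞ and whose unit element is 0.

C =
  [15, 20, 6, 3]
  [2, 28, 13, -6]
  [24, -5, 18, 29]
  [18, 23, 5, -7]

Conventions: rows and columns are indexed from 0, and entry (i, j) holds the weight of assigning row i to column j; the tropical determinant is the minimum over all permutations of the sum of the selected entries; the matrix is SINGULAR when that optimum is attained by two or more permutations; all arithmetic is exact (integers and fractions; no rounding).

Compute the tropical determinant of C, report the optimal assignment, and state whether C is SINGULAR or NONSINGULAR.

σ = (0, 1, 2, 3): 15 + 28 + 18 + (-7) = 54
σ = (0, 1, 3, 2): 15 + 28 + 29 + 5 = 77
σ = (0, 2, 1, 3): 15 + 13 + (-5) + (-7) = 16
σ = (0, 2, 3, 1): 15 + 13 + 29 + 23 = 80
σ = (0, 3, 1, 2): 15 + (-6) + (-5) + 5 = 9
σ = (0, 3, 2, 1): 15 + (-6) + 18 + 23 = 50
σ = (1, 0, 2, 3): 20 + 2 + 18 + (-7) = 33
σ = (1, 0, 3, 2): 20 + 2 + 29 + 5 = 56
σ = (1, 2, 0, 3): 20 + 13 + 24 + (-7) = 50
σ = (1, 2, 3, 0): 20 + 13 + 29 + 18 = 80
σ = (1, 3, 0, 2): 20 + (-6) + 24 + 5 = 43
σ = (1, 3, 2, 0): 20 + (-6) + 18 + 18 = 50
σ = (2, 0, 1, 3): 6 + 2 + (-5) + (-7) = -4
σ = (2, 0, 3, 1): 6 + 2 + 29 + 23 = 60
σ = (2, 1, 0, 3): 6 + 28 + 24 + (-7) = 51
σ = (2, 1, 3, 0): 6 + 28 + 29 + 18 = 81
σ = (2, 3, 0, 1): 6 + (-6) + 24 + 23 = 47
σ = (2, 3, 1, 0): 6 + (-6) + (-5) + 18 = 13
σ = (3, 0, 1, 2): 3 + 2 + (-5) + 5 = 5
σ = (3, 0, 2, 1): 3 + 2 + 18 + 23 = 46
σ = (3, 1, 0, 2): 3 + 28 + 24 + 5 = 60
σ = (3, 1, 2, 0): 3 + 28 + 18 + 18 = 67
σ = (3, 2, 0, 1): 3 + 13 + 24 + 23 = 63
σ = (3, 2, 1, 0): 3 + 13 + (-5) + 18 = 29
Optimal value attained by: σ = (2, 0, 1, 3).
Answer: det⊕(C) = -4; verdict: NONSINGULAR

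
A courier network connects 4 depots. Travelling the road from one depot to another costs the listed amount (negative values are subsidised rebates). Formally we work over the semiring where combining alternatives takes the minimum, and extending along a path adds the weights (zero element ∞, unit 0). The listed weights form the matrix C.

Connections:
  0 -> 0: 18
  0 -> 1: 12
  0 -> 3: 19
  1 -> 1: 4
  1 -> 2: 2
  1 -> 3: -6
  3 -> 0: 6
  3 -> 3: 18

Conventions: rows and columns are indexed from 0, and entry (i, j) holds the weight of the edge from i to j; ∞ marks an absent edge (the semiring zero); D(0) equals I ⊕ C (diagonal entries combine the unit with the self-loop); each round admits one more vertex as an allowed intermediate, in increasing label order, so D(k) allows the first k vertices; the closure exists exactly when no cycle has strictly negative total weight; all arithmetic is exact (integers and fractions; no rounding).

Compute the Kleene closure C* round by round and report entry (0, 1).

D(0):
  [0, 12, ∞, 19]
  [∞, 0, 2, -6]
  [∞, ∞, 0, ∞]
  [6, ∞, ∞, 0]
D(1):
  [0, 12, ∞, 19]
  [∞, 0, 2, -6]
  [∞, ∞, 0, ∞]
  [6, 18, ∞, 0]
D(2):
  [0, 12, 14, 6]
  [∞, 0, 2, -6]
  [∞, ∞, 0, ∞]
  [6, 18, 20, 0]
D(3):
  [0, 12, 14, 6]
  [∞, 0, 2, -6]
  [∞, ∞, 0, ∞]
  [6, 18, 20, 0]
D(4):
  [0, 12, 14, 6]
  [0, 0, 2, -6]
  [∞, ∞, 0, ∞]
  [6, 18, 20, 0]
Answer: C*[0][1] = 12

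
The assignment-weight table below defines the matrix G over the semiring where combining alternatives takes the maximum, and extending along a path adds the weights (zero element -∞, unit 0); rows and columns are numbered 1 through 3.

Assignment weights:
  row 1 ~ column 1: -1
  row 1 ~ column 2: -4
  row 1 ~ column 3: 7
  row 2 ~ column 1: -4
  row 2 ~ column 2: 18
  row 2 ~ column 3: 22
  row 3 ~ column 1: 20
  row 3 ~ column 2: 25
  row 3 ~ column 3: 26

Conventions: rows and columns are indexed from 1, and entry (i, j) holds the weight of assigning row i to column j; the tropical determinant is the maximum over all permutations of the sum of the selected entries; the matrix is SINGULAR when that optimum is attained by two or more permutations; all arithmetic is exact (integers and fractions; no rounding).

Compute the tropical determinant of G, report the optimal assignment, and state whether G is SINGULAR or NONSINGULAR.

σ = (1, 2, 3): (-1) + 18 + 26 = 43
σ = (1, 3, 2): (-1) + 22 + 25 = 46
σ = (2, 1, 3): (-4) + (-4) + 26 = 18
σ = (2, 3, 1): (-4) + 22 + 20 = 38
σ = (3, 1, 2): 7 + (-4) + 25 = 28
σ = (3, 2, 1): 7 + 18 + 20 = 45
Optimal value attained by: σ = (1, 3, 2).
Answer: det⊕(G) = 46; verdict: NONSINGULAR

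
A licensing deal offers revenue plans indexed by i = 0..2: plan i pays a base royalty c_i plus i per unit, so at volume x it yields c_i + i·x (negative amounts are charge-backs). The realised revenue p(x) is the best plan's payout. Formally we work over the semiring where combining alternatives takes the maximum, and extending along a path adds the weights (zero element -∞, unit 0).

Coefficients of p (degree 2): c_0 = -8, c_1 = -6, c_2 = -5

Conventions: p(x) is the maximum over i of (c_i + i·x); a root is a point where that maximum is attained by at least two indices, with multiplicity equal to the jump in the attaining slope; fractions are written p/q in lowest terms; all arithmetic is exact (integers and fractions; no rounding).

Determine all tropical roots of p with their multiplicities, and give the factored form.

hull edge (i=0, c=-8) to (i=1, c=-6): slope 2, span 1
hull edge (i=1, c=-6) to (i=2, c=-5): slope 1, span 1
Factored form: p(x) = -5 ⊗ (x ⊕ (-2)) ⊗ (x ⊕ (-1))
Answer: roots = -2 (mult 1), -1 (mult 1)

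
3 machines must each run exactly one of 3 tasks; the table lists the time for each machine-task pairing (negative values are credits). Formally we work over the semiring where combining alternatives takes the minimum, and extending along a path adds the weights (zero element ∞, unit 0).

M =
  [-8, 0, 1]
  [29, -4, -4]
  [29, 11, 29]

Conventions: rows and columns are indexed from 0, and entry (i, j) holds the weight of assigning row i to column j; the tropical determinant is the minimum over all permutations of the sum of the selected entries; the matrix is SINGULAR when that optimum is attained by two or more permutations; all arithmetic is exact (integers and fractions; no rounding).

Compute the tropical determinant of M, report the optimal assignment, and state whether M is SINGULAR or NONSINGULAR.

σ = (0, 1, 2): (-8) + (-4) + 29 = 17
σ = (0, 2, 1): (-8) + (-4) + 11 = -1
σ = (1, 0, 2): 0 + 29 + 29 = 58
σ = (1, 2, 0): 0 + (-4) + 29 = 25
σ = (2, 0, 1): 1 + 29 + 11 = 41
σ = (2, 1, 0): 1 + (-4) + 29 = 26
Optimal value attained by: σ = (0, 2, 1).
Answer: det⊕(M) = -1; verdict: NONSINGULAR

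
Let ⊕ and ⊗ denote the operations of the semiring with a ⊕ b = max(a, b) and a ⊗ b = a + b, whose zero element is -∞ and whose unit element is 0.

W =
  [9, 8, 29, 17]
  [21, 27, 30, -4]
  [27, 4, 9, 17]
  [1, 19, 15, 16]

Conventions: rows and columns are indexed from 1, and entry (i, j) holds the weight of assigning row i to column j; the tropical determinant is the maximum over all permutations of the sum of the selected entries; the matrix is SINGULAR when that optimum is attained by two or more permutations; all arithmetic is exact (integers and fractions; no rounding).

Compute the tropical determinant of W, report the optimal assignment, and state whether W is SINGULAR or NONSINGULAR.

σ = (1, 2, 3, 4): 9 + 27 + 9 + 16 = 61
σ = (1, 2, 4, 3): 9 + 27 + 17 + 15 = 68
σ = (1, 3, 2, 4): 9 + 30 + 4 + 16 = 59
σ = (1, 3, 4, 2): 9 + 30 + 17 + 19 = 75
σ = (1, 4, 2, 3): 9 + (-4) + 4 + 15 = 24
σ = (1, 4, 3, 2): 9 + (-4) + 9 + 19 = 33
σ = (2, 1, 3, 4): 8 + 21 + 9 + 16 = 54
σ = (2, 1, 4, 3): 8 + 21 + 17 + 15 = 61
σ = (2, 3, 1, 4): 8 + 30 + 27 + 16 = 81
σ = (2, 3, 4, 1): 8 + 30 + 17 + 1 = 56
σ = (2, 4, 1, 3): 8 + (-4) + 27 + 15 = 46
σ = (2, 4, 3, 1): 8 + (-4) + 9 + 1 = 14
σ = (3, 1, 2, 4): 29 + 21 + 4 + 16 = 70
σ = (3, 1, 4, 2): 29 + 21 + 17 + 19 = 86
σ = (3, 2, 1, 4): 29 + 27 + 27 + 16 = 99
σ = (3, 2, 4, 1): 29 + 27 + 17 + 1 = 74
σ = (3, 4, 1, 2): 29 + (-4) + 27 + 19 = 71
σ = (3, 4, 2, 1): 29 + (-4) + 4 + 1 = 30
σ = (4, 1, 2, 3): 17 + 21 + 4 + 15 = 57
σ = (4, 1, 3, 2): 17 + 21 + 9 + 19 = 66
σ = (4, 2, 1, 3): 17 + 27 + 27 + 15 = 86
σ = (4, 2, 3, 1): 17 + 27 + 9 + 1 = 54
σ = (4, 3, 1, 2): 17 + 30 + 27 + 19 = 93
σ = (4, 3, 2, 1): 17 + 30 + 4 + 1 = 52
Optimal value attained by: σ = (3, 2, 1, 4).
Answer: det⊕(W) = 99; verdict: NONSINGULAR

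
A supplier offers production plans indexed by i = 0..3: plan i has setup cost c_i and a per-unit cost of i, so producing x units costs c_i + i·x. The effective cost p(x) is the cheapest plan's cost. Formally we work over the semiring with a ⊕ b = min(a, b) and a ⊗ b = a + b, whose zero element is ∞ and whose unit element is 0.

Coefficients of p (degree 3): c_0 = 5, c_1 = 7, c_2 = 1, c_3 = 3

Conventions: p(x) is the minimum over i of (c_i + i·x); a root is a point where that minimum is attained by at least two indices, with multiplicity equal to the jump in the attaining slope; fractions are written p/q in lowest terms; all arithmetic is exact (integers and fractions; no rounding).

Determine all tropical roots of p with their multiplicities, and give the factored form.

hull edge (i=0, c=5) to (i=2, c=1): slope -2, span 2
hull edge (i=2, c=1) to (i=3, c=3): slope 2, span 1
Factored form: p(x) = 3 ⊗ (x ⊕ (-2)) ⊗ (x ⊕ 2) ⊗ (x ⊕ 2)
Answer: roots = -2 (mult 1), 2 (mult 2)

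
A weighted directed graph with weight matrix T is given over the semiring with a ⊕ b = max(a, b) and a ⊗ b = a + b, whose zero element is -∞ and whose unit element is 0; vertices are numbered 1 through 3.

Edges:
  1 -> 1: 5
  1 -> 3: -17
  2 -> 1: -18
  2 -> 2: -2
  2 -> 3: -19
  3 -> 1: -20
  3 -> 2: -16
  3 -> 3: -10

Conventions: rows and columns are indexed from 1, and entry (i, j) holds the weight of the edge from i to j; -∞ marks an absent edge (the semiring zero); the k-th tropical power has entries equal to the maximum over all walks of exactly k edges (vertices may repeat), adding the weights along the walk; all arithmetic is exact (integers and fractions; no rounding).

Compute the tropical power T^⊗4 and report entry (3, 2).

T^⊗2:
  [10, -33, -12]
  [-13, -4, -21]
  [-15, -18, -20]
T^⊗3:
  [15, -28, -7]
  [-8, -6, -23]
  [-10, -20, -30]
T^⊗4:
  [20, -23, -2]
  [-3, -8, -25]
  [-5, -22, -27]
Key observation: the optimum is the walk 3->2->2->2->2, with weight (-16) + (-2) + (-2) + (-2) = -22.
Optimal value attained by: walk 3->2->2->2->2.
Answer: (T^⊗4)[3][2] = -22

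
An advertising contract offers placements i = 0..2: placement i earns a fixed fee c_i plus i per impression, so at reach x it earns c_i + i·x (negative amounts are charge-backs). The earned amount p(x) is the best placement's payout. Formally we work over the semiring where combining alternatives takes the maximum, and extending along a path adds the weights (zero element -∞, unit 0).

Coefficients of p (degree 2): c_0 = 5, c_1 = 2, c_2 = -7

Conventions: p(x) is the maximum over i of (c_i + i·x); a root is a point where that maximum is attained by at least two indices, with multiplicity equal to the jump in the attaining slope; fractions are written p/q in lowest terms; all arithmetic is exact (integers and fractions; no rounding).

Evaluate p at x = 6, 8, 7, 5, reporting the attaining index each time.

p(6) = max(5+0·6=5, 2+1·6=8, -7+2·6=5) = 8 (attained by i=1)
p(8) = max(5+0·8=5, 2+1·8=10, -7+2·8=9) = 10 (attained by i=1)
p(7) = max(5+0·7=5, 2+1·7=9, -7+2·7=7) = 9 (attained by i=1)
p(5) = max(5+0·5=5, 2+1·5=7, -7+2·5=3) = 7 (attained by i=1)
Answer: p(6) = 8; p(8) = 10; p(7) = 9; p(5) = 7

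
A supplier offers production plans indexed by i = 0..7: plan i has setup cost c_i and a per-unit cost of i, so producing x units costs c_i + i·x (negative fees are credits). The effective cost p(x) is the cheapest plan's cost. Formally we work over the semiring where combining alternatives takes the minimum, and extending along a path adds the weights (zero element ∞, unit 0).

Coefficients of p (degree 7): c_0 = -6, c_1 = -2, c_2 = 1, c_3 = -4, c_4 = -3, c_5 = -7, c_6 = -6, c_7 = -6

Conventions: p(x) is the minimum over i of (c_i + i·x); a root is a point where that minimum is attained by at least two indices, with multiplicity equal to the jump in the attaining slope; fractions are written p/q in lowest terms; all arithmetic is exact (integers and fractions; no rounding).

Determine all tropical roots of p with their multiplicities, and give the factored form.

hull edge (i=0, c=-6) to (i=5, c=-7): slope -1/5, span 5
hull edge (i=5, c=-7) to (i=7, c=-6): slope 1/2, span 2
Factored form: p(x) = -6 ⊗ (x ⊕ (-1/2)) ⊗ (x ⊕ (-1/2)) ⊗ (x ⊕ 1/5) ⊗ (x ⊕ 1/5) ⊗ (x ⊕ 1/5) ⊗ (x ⊕ 1/5) ⊗ (x ⊕ 1/5)
Answer: roots = -1/2 (mult 2), 1/5 (mult 5)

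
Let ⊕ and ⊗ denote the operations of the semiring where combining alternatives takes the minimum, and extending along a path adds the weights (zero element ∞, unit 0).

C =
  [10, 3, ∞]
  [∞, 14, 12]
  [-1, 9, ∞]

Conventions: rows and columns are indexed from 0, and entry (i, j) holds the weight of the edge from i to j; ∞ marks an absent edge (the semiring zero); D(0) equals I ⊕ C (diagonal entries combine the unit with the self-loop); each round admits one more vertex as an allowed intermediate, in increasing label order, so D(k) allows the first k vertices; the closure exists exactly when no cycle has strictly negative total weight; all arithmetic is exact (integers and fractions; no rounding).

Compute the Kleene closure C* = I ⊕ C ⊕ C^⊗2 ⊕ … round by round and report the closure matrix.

D(0):
  [0, 3, ∞]
  [∞, 0, 12]
  [-1, 9, 0]
D(1):
  [0, 3, ∞]
  [∞, 0, 12]
  [-1, 2, 0]
D(2):
  [0, 3, 15]
  [∞, 0, 12]
  [-1, 2, 0]
D(3):
  [0, 3, 15]
  [11, 0, 12]
  [-1, 2, 0]
Answer: C* = [[0, 3, 15], [11, 0, 12], [-1, 2, 0]]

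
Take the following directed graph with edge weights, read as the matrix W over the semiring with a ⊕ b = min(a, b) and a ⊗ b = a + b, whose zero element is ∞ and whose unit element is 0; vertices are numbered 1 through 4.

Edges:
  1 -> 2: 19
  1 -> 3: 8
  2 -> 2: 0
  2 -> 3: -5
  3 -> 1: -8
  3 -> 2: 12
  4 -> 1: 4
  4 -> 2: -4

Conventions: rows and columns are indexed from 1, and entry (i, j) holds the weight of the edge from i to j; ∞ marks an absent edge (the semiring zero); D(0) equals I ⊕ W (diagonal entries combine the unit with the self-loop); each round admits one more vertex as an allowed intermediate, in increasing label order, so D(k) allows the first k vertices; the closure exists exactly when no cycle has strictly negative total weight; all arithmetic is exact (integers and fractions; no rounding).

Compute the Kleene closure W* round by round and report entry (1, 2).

D(0):
  [0, 19, 8, ∞]
  [∞, 0, -5, ∞]
  [-8, 12, 0, ∞]
  [4, -4, ∞, 0]
D(1):
  [0, 19, 8, ∞]
  [∞, 0, -5, ∞]
  [-8, 11, 0, ∞]
  [4, -4, 12, 0]
D(2):
  [0, 19, 8, ∞]
  [∞, 0, -5, ∞]
  [-8, 11, 0, ∞]
  [4, -4, -9, 0]
D(3):
  [0, 19, 8, ∞]
  [-13, 0, -5, ∞]
  [-8, 11, 0, ∞]
  [-17, -4, -9, 0]
D(4):
  [0, 19, 8, ∞]
  [-13, 0, -5, ∞]
  [-8, 11, 0, ∞]
  [-17, -4, -9, 0]
Answer: W*[1][2] = 19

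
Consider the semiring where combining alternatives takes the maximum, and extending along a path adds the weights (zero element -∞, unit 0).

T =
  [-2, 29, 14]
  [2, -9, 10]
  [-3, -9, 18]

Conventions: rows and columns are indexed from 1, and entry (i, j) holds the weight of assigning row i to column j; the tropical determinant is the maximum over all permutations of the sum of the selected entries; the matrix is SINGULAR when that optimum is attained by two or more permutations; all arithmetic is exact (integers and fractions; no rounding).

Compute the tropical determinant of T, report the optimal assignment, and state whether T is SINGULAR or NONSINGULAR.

σ = (1, 2, 3): (-2) + (-9) + 18 = 7
σ = (1, 3, 2): (-2) + 10 + (-9) = -1
σ = (2, 1, 3): 29 + 2 + 18 = 49
σ = (2, 3, 1): 29 + 10 + (-3) = 36
σ = (3, 1, 2): 14 + 2 + (-9) = 7
σ = (3, 2, 1): 14 + (-9) + (-3) = 2
Optimal value attained by: σ = (2, 1, 3).
Answer: det⊕(T) = 49; verdict: NONSINGULAR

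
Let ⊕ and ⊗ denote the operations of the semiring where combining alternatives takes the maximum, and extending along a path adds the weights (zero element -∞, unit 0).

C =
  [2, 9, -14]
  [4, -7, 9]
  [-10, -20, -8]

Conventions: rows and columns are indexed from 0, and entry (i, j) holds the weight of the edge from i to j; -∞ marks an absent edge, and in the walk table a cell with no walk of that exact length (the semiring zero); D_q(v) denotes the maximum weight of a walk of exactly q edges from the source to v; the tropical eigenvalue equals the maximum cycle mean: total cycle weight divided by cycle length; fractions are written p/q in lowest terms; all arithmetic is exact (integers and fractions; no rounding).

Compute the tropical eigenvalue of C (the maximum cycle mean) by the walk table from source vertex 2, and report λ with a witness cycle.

q=0: [-∞, -∞, 0]
q=1: [-10, -20, -8]
q=2: [-8, -1, -11]
q=3: [3, 1, 8]
Optimal cycle mean attained by: cycle 0->1->0, total 9 + 4, length 2.
Answer: λ = 13/2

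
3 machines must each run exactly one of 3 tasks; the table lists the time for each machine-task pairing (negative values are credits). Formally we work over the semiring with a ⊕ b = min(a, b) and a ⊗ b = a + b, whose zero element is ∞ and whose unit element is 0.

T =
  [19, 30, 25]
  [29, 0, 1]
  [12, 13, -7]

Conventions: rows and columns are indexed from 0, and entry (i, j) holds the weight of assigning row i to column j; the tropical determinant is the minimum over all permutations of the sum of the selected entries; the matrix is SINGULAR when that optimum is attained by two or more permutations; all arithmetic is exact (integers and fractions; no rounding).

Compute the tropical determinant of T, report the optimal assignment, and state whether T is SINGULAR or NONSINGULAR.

σ = (0, 1, 2): 19 + 0 + (-7) = 12
σ = (0, 2, 1): 19 + 1 + 13 = 33
σ = (1, 0, 2): 30 + 29 + (-7) = 52
σ = (1, 2, 0): 30 + 1 + 12 = 43
σ = (2, 0, 1): 25 + 29 + 13 = 67
σ = (2, 1, 0): 25 + 0 + 12 = 37
Optimal value attained by: σ = (0, 1, 2).
Answer: det⊕(T) = 12; verdict: NONSINGULAR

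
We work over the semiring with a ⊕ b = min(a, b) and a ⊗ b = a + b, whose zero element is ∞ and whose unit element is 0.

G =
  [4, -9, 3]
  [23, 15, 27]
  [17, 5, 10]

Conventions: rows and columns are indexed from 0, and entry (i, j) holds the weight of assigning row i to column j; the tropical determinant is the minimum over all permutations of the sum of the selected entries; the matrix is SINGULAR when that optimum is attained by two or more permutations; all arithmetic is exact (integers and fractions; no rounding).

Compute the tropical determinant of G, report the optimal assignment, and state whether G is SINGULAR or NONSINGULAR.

σ = (0, 1, 2): 4 + 15 + 10 = 29
σ = (0, 2, 1): 4 + 27 + 5 = 36
σ = (1, 0, 2): (-9) + 23 + 10 = 24
σ = (1, 2, 0): (-9) + 27 + 17 = 35
σ = (2, 0, 1): 3 + 23 + 5 = 31
σ = (2, 1, 0): 3 + 15 + 17 = 35
Optimal value attained by: σ = (1, 0, 2).
Answer: det⊕(G) = 24; verdict: NONSINGULAR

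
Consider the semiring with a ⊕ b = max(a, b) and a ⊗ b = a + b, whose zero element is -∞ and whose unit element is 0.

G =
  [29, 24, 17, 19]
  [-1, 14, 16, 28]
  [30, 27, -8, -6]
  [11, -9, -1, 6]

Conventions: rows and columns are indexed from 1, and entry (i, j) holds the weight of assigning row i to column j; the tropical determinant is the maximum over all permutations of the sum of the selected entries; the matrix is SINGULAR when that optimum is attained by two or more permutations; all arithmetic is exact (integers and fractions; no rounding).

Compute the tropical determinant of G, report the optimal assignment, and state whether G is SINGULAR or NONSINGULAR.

σ = (1, 2, 3, 4): 29 + 14 + (-8) + 6 = 41
σ = (1, 2, 4, 3): 29 + 14 + (-6) + (-1) = 36
σ = (1, 3, 2, 4): 29 + 16 + 27 + 6 = 78
σ = (1, 3, 4, 2): 29 + 16 + (-6) + (-9) = 30
σ = (1, 4, 2, 3): 29 + 28 + 27 + (-1) = 83
σ = (1, 4, 3, 2): 29 + 28 + (-8) + (-9) = 40
σ = (2, 1, 3, 4): 24 + (-1) + (-8) + 6 = 21
σ = (2, 1, 4, 3): 24 + (-1) + (-6) + (-1) = 16
σ = (2, 3, 1, 4): 24 + 16 + 30 + 6 = 76
σ = (2, 3, 4, 1): 24 + 16 + (-6) + 11 = 45
σ = (2, 4, 1, 3): 24 + 28 + 30 + (-1) = 81
σ = (2, 4, 3, 1): 24 + 28 + (-8) + 11 = 55
σ = (3, 1, 2, 4): 17 + (-1) + 27 + 6 = 49
σ = (3, 1, 4, 2): 17 + (-1) + (-6) + (-9) = 1
σ = (3, 2, 1, 4): 17 + 14 + 30 + 6 = 67
σ = (3, 2, 4, 1): 17 + 14 + (-6) + 11 = 36
σ = (3, 4, 1, 2): 17 + 28 + 30 + (-9) = 66
σ = (3, 4, 2, 1): 17 + 28 + 27 + 11 = 83
σ = (4, 1, 2, 3): 19 + (-1) + 27 + (-1) = 44
σ = (4, 1, 3, 2): 19 + (-1) + (-8) + (-9) = 1
σ = (4, 2, 1, 3): 19 + 14 + 30 + (-1) = 62
σ = (4, 2, 3, 1): 19 + 14 + (-8) + 11 = 36
σ = (4, 3, 1, 2): 19 + 16 + 30 + (-9) = 56
σ = (4, 3, 2, 1): 19 + 16 + 27 + 11 = 73
Optimal value attained by: σ = (1, 4, 2, 3).
Answer: det⊕(G) = 83; verdict: SINGULAR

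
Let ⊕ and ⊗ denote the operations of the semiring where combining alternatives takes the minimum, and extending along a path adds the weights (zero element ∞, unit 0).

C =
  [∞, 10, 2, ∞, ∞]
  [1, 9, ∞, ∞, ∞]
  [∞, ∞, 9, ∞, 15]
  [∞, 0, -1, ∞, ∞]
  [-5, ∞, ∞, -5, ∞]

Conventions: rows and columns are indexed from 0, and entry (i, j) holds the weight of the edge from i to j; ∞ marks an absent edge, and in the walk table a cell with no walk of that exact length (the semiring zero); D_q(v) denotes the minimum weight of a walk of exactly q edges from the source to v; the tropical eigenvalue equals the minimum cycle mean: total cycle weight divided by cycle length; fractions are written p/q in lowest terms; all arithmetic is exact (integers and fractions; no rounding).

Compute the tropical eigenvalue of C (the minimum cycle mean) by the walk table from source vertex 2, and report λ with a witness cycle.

q=0: [∞, ∞, 0, ∞, ∞]
q=1: [∞, ∞, 9, ∞, 15]
q=2: [10, ∞, 18, 10, 24]
q=3: [19, 10, 9, 19, 33]
q=4: [11, 19, 18, 28, 24]
q=5: [19, 21, 13, 19, 33]
Optimal cycle mean attained by: cycle 0->2->4->3->1->0, total 2 + 15 + (-5) + 0 + 1, length 5.
Answer: λ = 13/5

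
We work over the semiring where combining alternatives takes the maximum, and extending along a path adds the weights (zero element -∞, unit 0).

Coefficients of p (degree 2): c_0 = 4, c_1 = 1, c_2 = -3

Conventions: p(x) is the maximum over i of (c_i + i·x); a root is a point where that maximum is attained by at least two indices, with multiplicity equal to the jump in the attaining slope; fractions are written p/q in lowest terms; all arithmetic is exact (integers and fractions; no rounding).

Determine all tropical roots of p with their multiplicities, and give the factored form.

hull edge (i=0, c=4) to (i=1, c=1): slope -3, span 1
hull edge (i=1, c=1) to (i=2, c=-3): slope -4, span 1
Factored form: p(x) = -3 ⊗ (x ⊕ 3) ⊗ (x ⊕ 4)
Answer: roots = 3 (mult 1), 4 (mult 1)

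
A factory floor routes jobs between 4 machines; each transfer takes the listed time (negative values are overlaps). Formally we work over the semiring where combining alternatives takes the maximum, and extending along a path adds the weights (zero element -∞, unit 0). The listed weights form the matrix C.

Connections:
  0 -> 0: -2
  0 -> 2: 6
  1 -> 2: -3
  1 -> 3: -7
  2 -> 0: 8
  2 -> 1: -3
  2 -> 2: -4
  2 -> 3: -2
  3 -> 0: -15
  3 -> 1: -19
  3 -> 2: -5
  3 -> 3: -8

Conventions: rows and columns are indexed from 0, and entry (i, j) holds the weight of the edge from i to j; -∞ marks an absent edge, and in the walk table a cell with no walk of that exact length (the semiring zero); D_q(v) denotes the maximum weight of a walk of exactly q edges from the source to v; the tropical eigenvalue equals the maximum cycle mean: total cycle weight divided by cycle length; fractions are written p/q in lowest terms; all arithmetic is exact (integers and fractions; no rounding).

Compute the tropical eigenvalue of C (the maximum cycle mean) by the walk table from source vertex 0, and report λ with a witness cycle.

q=0: [0, -∞, -∞, -∞]
q=1: [-2, -∞, 6, -∞]
q=2: [14, 3, 4, 4]
q=3: [12, 1, 20, 2]
q=4: [28, 17, 18, 18]
Optimal cycle mean attained by: cycle 0->2->0, total 6 + 8, length 2.
Answer: λ = 7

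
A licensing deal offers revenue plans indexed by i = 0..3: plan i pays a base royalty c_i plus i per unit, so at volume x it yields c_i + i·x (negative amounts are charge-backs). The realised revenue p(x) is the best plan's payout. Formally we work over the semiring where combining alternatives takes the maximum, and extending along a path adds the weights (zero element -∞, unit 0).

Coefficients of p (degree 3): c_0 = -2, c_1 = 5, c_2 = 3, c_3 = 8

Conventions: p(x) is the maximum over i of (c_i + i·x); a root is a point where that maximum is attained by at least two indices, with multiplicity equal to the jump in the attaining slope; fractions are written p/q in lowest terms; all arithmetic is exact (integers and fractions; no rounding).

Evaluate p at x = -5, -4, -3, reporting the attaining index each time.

p(-5) = max(-2+0·(-5)=-2, 5+1·(-5)=0, 3+2·(-5)=-7, 8+3·(-5)=-7) = 0 (attained by i=1)
p(-4) = max(-2+0·(-4)=-2, 5+1·(-4)=1, 3+2·(-4)=-5, 8+3·(-4)=-4) = 1 (attained by i=1)
p(-3) = max(-2+0·(-3)=-2, 5+1·(-3)=2, 3+2·(-3)=-3, 8+3·(-3)=-1) = 2 (attained by i=1)
Answer: p(-5) = 0; p(-4) = 1; p(-3) = 2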